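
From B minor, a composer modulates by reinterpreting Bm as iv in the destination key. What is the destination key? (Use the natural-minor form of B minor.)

F# minor

The numeral iv denotes a minor triad on scale degree 4. With B on degree 4, the tonic of the new key is F#.
Degree 4 carries a minor triad in minor keys, so the destination is F# minor.
Check: the diatonic triads of F# minor (natural minor) are F#m (i), G#dim (ii°), A (III), Bm (iv), C#m (v), D (VI), E (VII) — Bm is indeed iv.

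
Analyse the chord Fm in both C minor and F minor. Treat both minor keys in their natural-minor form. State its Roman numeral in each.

The scale of C minor (natural minor) is C D Eb F G Ab Bb; F is degree 4, and the triad built there (F-Ab-C) is minor, so it is iv.
The scale of F minor (natural minor) is F G Ab Bb C Db Eb; F is degree 1, and the triad built there (F-Ab-C) is minor, so it is i.

iv in C minor; i in F minor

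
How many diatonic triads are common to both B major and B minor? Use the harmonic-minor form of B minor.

Diatonic triads of B major: B (I), C#m (ii), D#m (iii), E (IV), F# (V), G#m (vi), A#dim (vii°).
Diatonic triads of B minor (harmonic minor): Bm (i), C#dim (ii°), Daug (III+), Em (iv), F# (V), G (VI), A#dim (vii°).
Matching root and quality in both lists: F#, A#dim.
That gives 2 common triads.

2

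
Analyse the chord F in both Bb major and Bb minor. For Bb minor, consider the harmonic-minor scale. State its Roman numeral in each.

V in Bb major; V in Bb minor

The scale of Bb major is Bb C D Eb F G A; F is degree 5, and the triad built there (F-A-C) is major, so it is V.
The scale of Bb minor (harmonic minor) is Bb C Db Eb F Gb A; F is degree 5, and the triad built there (F-A-C) is major, so it is V.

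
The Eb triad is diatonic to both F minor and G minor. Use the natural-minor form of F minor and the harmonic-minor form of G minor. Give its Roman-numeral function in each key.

VII in F minor; VI in G minor

The scale of F minor (natural minor) is F G Ab Bb C Db Eb; Eb is degree 7, and the triad built there (Eb-G-Bb) is major, so it is VII.
The scale of G minor (harmonic minor) is G A Bb C D Eb F#; Eb is degree 6, and the triad built there (Eb-G-Bb) is major, so it is VI.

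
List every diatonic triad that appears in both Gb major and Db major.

Gb, Bbm, Db, Ebm

Triads in Gb major: Gb (I), Abm (ii), Bbm (iii), Cb (IV), Db (V), Ebm (vi), Fdim (vii°).
Triads in Db major: Db (I), Ebm (ii), Fm (iii), Gb (IV), Ab (V), Bbm (vi), Cdim (vii°).
Shared triads with their functions: Gb (I in Gb major, IV in Db major); Bbm (iii in Gb major, vi in Db major); Db (V in Gb major, I in Db major); Ebm (vi in Gb major, ii in Db major).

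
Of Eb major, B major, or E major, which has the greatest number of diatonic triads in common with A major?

Triads of A major: A (I), Bm (ii), C#m (iii), D (IV), E (V), F#m (vi), G#dim (vii°).
Eb major shares 0: none.
B major shares 2: C#m, E.
E major shares 4: A, C#m, E, F#m.
The most common triads (4) are shared with E major.

E major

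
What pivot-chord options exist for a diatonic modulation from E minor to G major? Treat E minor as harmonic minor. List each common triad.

Em, F#dim, Am, C

Triads in E minor (harmonic minor): E minor (i), F# diminished (ii°), G augmented (III+), A minor (iv), B major (V), C major (VI), D# diminished (vii°).
Triads in G major: G major (I), A minor (ii), B minor (iii), C major (IV), D major (V), E minor (vi), F# diminished (vii°).
Shared triads with their functions: E minor (i in E minor, vi in G major); F# diminished (ii° in E minor, vii° in G major); A minor (iv in E minor, ii in G major); C major (VI in E minor, IV in G major).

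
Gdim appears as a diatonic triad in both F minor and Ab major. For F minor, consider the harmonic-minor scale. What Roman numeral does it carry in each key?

ii° in F minor; vii° in Ab major

The scale of F minor (harmonic minor) is F G Ab Bb C Db E; G is degree 2, and the triad built there (G-Bb-Db) is diminished, so it is ii°.
The scale of Ab major is Ab Bb C Db Eb F G; G is degree 7, and the triad built there (G-Bb-Db) is diminished, so it is vii°.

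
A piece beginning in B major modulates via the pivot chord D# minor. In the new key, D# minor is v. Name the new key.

G# minor

The numeral v denotes a minor triad on scale degree 5. With D# on degree 5, the tonic of the new key is G#.
Degree 5 carries a minor triad in natural-minor keys, so the destination is G# minor.
Check: the diatonic triads of G# minor (natural minor) are G#m (i), A#dim (ii°), B (III), C#m (iv), D#m (v), E (VI), F# (VII) — D# minor is indeed v.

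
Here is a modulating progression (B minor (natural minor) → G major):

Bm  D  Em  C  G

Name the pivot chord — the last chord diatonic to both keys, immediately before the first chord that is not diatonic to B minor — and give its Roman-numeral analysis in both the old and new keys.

Chords diatonic to B minor: Bm, C♯dim, D, Em, F♯m, G, A.
Reading the progression, the first chord not in that set is C, so the modulation leaves B minor there.
The chord immediately before C is Em, which is diatonic to both keys: iv in B minor and vi in G major.

Em — iv in B minor, vi in G major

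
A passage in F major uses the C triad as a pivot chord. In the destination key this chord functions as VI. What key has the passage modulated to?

The numeral VI denotes a major triad on scale degree 6. With C on degree 6, the tonic of the new key is E.
Degree 6 carries a major triad in minor keys, so the destination is E minor.
Check: the diatonic triads of E minor (natural minor) are Em (i), F#dim (ii°), G (III), Am (iv), Bm (v), C (VI), D (VII) — C is indeed VI.

E minor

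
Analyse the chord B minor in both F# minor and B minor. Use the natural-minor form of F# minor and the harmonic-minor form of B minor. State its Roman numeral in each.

iv in F# minor; i in B minor

The scale of F# minor (natural minor) is F# G# A B C# D E; B is degree 4, and the triad built there (B-D-F#) is minor, so it is iv.
The scale of B minor (harmonic minor) is B C# D E F# G A#; B is degree 1, and the triad built there (B-D-F#) is minor, so it is i.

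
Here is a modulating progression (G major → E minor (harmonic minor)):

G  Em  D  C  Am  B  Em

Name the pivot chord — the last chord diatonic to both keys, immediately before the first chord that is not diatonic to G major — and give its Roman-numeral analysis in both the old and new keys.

Chords diatonic to G major: G, Am, Bm, C, D, Em, F#dim.
Reading the progression, the first chord not in that set is B, so the modulation leaves G major there.
The chord immediately before B is Am, which is diatonic to both keys: ii in G major and iv in E minor.

Am — ii in G major, iv in E minor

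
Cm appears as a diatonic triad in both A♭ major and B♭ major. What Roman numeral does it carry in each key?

iii in A♭ major; ii in B♭ major

The scale of A♭ major is A♭ B♭ C D♭ E♭ F G; C is degree 3, and the triad built there (C-E♭-G) is minor, so it is iii.
The scale of B♭ major is B♭ C D E♭ F G A; C is degree 2, and the triad built there (C-E♭-G) is minor, so it is ii.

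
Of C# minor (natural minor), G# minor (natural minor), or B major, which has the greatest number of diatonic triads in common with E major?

C# minor

Triads of E major: E (I), F#m (ii), G#m (iii), A (IV), B (V), C#m (vi), D#dim (vii°).
C# minor (natural minor) shares 7: E, F#m, G#m, A, B, C#m, D#dim.
G# minor (natural minor) shares 4: E, G#m, B, C#m.
B major shares 4: E, G#m, B, C#m.
The most common triads (7) are shared with C# minor.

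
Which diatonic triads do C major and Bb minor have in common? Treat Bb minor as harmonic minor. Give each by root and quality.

Triads in C major: C (I), Dm (ii), Em (iii), F (IV), G (V), Am (vi), Bdim (vii°).
Triads in Bb minor (harmonic minor): Bbm (i), Cdim (ii°), Dbaug (III+), Ebm (iv), F (V), Gb (VI), Adim (vii°).
Shared triads with their functions: F (IV in C major, V in Bb minor).

F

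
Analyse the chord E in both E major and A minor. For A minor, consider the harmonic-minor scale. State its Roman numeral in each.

I in E major; V in A minor

The scale of E major is E F# G# A B C# D#; E is degree 1, and the triad built there (E-G#-B) is major, so it is I.
The scale of A minor (harmonic minor) is A B C D E F G#; E is degree 5, and the triad built there (E-G#-B) is major, so it is V.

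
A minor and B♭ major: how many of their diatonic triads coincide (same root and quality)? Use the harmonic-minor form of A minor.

Diatonic triads of A minor (harmonic minor): A minor (i), B diminished (ii°), C augmented (III+), D minor (iv), E major (V), F major (VI), G♯ diminished (vii°).
Diatonic triads of B♭ major: B♭ major (I), C minor (ii), D minor (iii), E♭ major (IV), F major (V), G minor (vi), A diminished (vii°).
Matching root and quality in both lists: D minor, F major.
That gives 2 common triads.

2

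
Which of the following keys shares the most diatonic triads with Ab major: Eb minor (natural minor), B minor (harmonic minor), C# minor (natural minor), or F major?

Triads of Ab major: Ab (I), Bbm (ii), Cm (iii), Db (IV), Eb (V), Fm (vi), Gdim (vii°).
Eb minor (natural minor) shares 2: Bbm, Db.
B minor (harmonic minor) shares 0: none.
C# minor (natural minor) shares 0: none.
F major shares 0: none.
The most common triads (2) are shared with Eb minor.

Eb minor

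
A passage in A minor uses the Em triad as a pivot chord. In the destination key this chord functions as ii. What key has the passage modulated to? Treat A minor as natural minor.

D major

The numeral ii denotes a minor triad on scale degree 2. With E on degree 2, the tonic of the new key is D.
Degree 2 carries a minor triad in major keys, so the destination is D major.
Check: the diatonic triads of D major are D (I), Em (ii), F#m (iii), G (IV), A (V), Bm (vi), C#dim (vii°) — Em is indeed ii.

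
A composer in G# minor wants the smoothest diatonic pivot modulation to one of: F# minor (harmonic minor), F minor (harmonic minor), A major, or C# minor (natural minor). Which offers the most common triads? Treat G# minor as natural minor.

Triads of G# minor (natural minor): G#m (i), A#dim (ii°), B (III), C#m (iv), D#m (v), E (VI), F# (VII).
F# minor (harmonic minor) shares 0: none.
F minor (harmonic minor) shares 0: none.
A major shares 2: C#m, E.
C# minor (natural minor) shares 4: G#m, B, C#m, E.
The most common triads (4) are shared with C# minor.

C# minor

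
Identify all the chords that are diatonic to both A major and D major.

Triads in A major: A (I), Bm (ii), C#m (iii), D (IV), E (V), F#m (vi), G#dim (vii°).
Triads in D major: D (I), Em (ii), F#m (iii), G (IV), A (V), Bm (vi), C#dim (vii°).
Shared triads with their functions: A (I in A major, V in D major); Bm (ii in A major, vi in D major); D (IV in A major, I in D major); F#m (vi in A major, iii in D major).

A, Bm, D, F#m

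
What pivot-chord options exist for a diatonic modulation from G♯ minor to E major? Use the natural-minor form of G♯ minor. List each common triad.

G♯m, B, C♯m, E

Triads in G♯ minor (natural minor): G♯m (i), A♯dim (ii°), B (III), C♯m (iv), D♯m (v), E (VI), F♯ (VII).
Triads in E major: E (I), F♯m (ii), G♯m (iii), A (IV), B (V), C♯m (vi), D♯dim (vii°).
Shared triads with their functions: G♯m (i in G♯ minor, iii in E major); B (III in G♯ minor, V in E major); C♯m (iv in G♯ minor, vi in E major); E (VI in G♯ minor, I in E major).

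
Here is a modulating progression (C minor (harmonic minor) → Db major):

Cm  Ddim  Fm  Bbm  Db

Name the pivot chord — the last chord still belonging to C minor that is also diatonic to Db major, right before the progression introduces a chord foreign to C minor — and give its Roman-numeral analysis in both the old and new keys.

Fm — iv in C minor, iii in Db major

Chords diatonic to C minor: Cm, Ddim, Ebaug, Fm, G, Ab, Bdim.
Reading the progression, the first chord not in that set is Bbm, so the modulation leaves C minor there.
The chord immediately before Bbm is Fm, which is diatonic to both keys: iv in C minor and iii in Db major.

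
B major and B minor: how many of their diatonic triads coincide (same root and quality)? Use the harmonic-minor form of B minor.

Diatonic triads of B major: B (I), C#m (ii), D#m (iii), E (IV), F# (V), G#m (vi), A#dim (vii°).
Diatonic triads of B minor (harmonic minor): Bm (i), C#dim (ii°), Daug (III+), Em (iv), F# (V), G (VI), A#dim (vii°).
Matching root and quality in both lists: F#, A#dim.
That gives 2 common triads.

2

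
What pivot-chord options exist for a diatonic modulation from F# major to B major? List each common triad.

Triads in F# major: F# (I), G#m (ii), A#m (iii), B (IV), C# (V), D#m (vi), E#dim (vii°).
Triads in B major: B (I), C#m (ii), D#m (iii), E (IV), F# (V), G#m (vi), A#dim (vii°).
Shared triads with their functions: F# (I in F# major, V in B major); G#m (ii in F# major, vi in B major); B (IV in F# major, I in B major); D#m (vi in F# major, iii in B major).

F#, G#m, B, D#m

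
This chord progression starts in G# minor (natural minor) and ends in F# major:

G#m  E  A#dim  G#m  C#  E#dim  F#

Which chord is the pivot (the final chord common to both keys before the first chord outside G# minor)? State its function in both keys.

Chords diatonic to G# minor: G#m, A#dim, B, C#m, D#m, E, F#.
Reading the progression, the first chord not in that set is C#, so the modulation leaves G# minor there.
The chord immediately before C# is G#m, which is diatonic to both keys: i in G# minor and ii in F# major.

G#m — i in G# minor, ii in F# major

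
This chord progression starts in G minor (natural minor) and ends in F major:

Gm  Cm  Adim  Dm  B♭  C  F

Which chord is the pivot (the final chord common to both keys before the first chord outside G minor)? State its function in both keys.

Chords diatonic to G minor: Gm, Adim, B♭, Cm, Dm, E♭, F.
Reading the progression, the first chord not in that set is C, so the modulation leaves G minor there.
The chord immediately before C is B♭, which is diatonic to both keys: III in G minor and IV in F major.

B♭ — III in G minor, IV in F major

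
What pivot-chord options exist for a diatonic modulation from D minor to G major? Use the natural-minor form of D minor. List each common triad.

Triads in D minor (natural minor): Dm (i), Edim (ii°), F (III), Gm (iv), Am (v), Bb (VI), C (VII).
Triads in G major: G (I), Am (ii), Bm (iii), C (IV), D (V), Em (vi), F#dim (vii°).
Shared triads with their functions: Am (v in D minor, ii in G major); C (VII in D minor, IV in G major).

Am, C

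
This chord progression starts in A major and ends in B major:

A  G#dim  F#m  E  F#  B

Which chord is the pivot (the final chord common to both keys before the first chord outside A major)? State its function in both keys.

Chords diatonic to A major: A, Bm, C#m, D, E, F#m, G#dim.
Reading the progression, the first chord not in that set is F#, so the modulation leaves A major there.
The chord immediately before F# is E, which is diatonic to both keys: V in A major and IV in B major.

E — V in A major, IV in B major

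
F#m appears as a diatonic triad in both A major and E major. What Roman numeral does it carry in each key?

The scale of A major is A B C# D E F# G#; F# is degree 6, and the triad built there (F#-A-C#) is minor, so it is vi.
The scale of E major is E F# G# A B C# D#; F# is degree 2, and the triad built there (F#-A-C#) is minor, so it is ii.

vi in A major; ii in E major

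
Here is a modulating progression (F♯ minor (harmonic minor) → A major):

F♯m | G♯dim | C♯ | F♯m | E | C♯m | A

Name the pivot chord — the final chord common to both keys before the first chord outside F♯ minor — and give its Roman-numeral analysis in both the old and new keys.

Chords diatonic to F♯ minor: F♯m, G♯dim, Aaug, Bm, C♯, D, E♯dim.
Reading the progression, the first chord not in that set is E, so the modulation leaves F♯ minor there.
The chord immediately before E is F♯m, which is diatonic to both keys: i in F♯ minor and vi in A major.

F♯m — i in F♯ minor, vi in A major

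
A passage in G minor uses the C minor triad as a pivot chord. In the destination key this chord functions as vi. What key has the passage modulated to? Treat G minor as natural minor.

Eb major

The numeral vi denotes a minor triad on scale degree 6. With C on degree 6, the tonic of the new key is Eb.
Degree 6 carries a minor triad in major keys, so the destination is Eb major.
Check: the diatonic triads of Eb major are Eb (I), Fm (ii), Gm (iii), Ab (IV), Bb (V), Cm (vi), Ddim (vii°) — C minor is indeed vi.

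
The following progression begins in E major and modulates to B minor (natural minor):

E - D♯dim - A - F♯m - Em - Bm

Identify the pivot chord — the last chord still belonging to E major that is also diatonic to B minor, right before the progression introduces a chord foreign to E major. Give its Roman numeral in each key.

Chords diatonic to E major: E, F♯m, G♯m, A, B, C♯m, D♯dim.
Reading the progression, the first chord not in that set is Em, so the modulation leaves E major there.
The chord immediately before Em is F♯m, which is diatonic to both keys: ii in E major and v in B minor.

F♯m — ii in E major, v in B minor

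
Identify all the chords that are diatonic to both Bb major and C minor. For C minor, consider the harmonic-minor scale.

Cm

Triads in Bb major: Bb (I), Cm (ii), Dm (iii), Eb (IV), F (V), Gm (vi), Adim (vii°).
Triads in C minor (harmonic minor): Cm (i), Ddim (ii°), Ebaug (III+), Fm (iv), G (V), Ab (VI), Bdim (vii°).
Shared triads with their functions: Cm (ii in Bb major, i in C minor).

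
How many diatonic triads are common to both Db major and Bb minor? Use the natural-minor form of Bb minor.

7

Diatonic triads of Db major: Db (I), Ebm (ii), Fm (iii), Gb (IV), Ab (V), Bbm (vi), Cdim (vii°).
Diatonic triads of Bb minor (natural minor): Bbm (i), Cdim (ii°), Db (III), Ebm (iv), Fm (v), Gb (VI), Ab (VII).
Matching root and quality in both lists: Db, Ebm, Fm, Gb, Ab, Bbm, Cdim.
That gives 7 common triads.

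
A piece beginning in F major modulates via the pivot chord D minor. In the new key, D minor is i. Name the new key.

D minor

The numeral i denotes a minor triad on scale degree 1. With D on degree 1, the tonic of the new key is D.
Degree 1 carries a minor triad in minor keys, so the destination is D minor.
Check: the diatonic triads of D minor (natural minor) are Dm (i), Edim (ii°), F (III), Gm (iv), Am (v), Bb (VI), C (VII) — D minor is indeed i.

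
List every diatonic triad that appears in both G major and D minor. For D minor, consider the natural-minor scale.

Triads in G major: G (I), Am (ii), Bm (iii), C (IV), D (V), Em (vi), F♯dim (vii°).
Triads in D minor (natural minor): Dm (i), Edim (ii°), F (III), Gm (iv), Am (v), B♭ (VI), C (VII).
Shared triads with their functions: Am (ii in G major, v in D minor); C (IV in G major, VII in D minor).

Am, C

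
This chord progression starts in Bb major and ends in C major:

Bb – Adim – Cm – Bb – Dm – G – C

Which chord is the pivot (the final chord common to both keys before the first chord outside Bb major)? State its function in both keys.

Dm — iii in Bb major, ii in C major

Chords diatonic to Bb major: Bb, Cm, Dm, Eb, F, Gm, Adim.
Reading the progression, the first chord not in that set is G, so the modulation leaves Bb major there.
The chord immediately before G is Dm, which is diatonic to both keys: iii in Bb major and ii in C major.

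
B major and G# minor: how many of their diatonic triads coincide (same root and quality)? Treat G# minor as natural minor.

7

Diatonic triads of B major: B (I), C#m (ii), D#m (iii), E (IV), F# (V), G#m (vi), A#dim (vii°).
Diatonic triads of G# minor (natural minor): G#m (i), A#dim (ii°), B (III), C#m (iv), D#m (v), E (VI), F# (VII).
Matching root and quality in both lists: B, C#m, D#m, E, F#, G#m, A#dim.
That gives 7 common triads.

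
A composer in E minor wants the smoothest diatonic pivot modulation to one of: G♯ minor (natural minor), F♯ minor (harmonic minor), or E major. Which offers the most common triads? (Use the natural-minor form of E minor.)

Triads of E minor (natural minor): E minor (i), F♯ diminished (ii°), G major (III), A minor (iv), B minor (v), C major (VI), D major (VII).
G♯ minor (natural minor) shares 0: none.
F♯ minor (harmonic minor) shares 2: Bm, D.
E major shares 0: none.
The most common triads (2) are shared with F♯ minor.

F♯ minor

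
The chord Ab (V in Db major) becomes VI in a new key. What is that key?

The numeral VI denotes a major triad on scale degree 6. With Ab on degree 6, the tonic of the new key is C.
Degree 6 carries a major triad in minor keys, so the destination is C minor.
Check: the diatonic triads of C minor (natural minor) are Cm (i), Ddim (ii°), Eb (III), Fm (iv), Gm (v), Ab (VI), Bb (VII) — Ab is indeed VI.

C minor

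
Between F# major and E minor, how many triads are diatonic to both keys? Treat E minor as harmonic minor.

Diatonic triads of F# major: F# (I), G#m (ii), A#m (iii), B (IV), C# (V), D#m (vi), E#dim (vii°).
Diatonic triads of E minor (harmonic minor): Em (i), F#dim (ii°), Gaug (III+), Am (iv), B (V), C (VI), D#dim (vii°).
Matching root and quality in both lists: B.
That gives 1 common triad.

1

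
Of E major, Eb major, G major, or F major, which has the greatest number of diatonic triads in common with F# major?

E major

Triads of F# major: F# (I), G#m (ii), A#m (iii), B (IV), C# (V), D#m (vi), E#dim (vii°).
E major shares 2: G#m, B.
Eb major shares 0: none.
G major shares 0: none.
F major shares 0: none.
The most common triads (2) are shared with E major.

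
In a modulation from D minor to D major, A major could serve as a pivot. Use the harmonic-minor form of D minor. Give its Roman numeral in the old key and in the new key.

V in D minor; V in D major

The scale of D minor (harmonic minor) is D E F G A Bb C#; A is degree 5, and the triad built there (A-C#-E) is major, so it is V.
The scale of D major is D E F# G A B C#; A is degree 5, and the triad built there (A-C#-E) is major, so it is V.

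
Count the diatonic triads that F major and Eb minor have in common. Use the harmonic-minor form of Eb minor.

Diatonic triads of F major: F (I), Gm (ii), Am (iii), Bb (IV), C (V), Dm (vi), Edim (vii°).
Diatonic triads of Eb minor (harmonic minor): Ebm (i), Fdim (ii°), Gbaug (III+), Abm (iv), Bb (V), Cb (VI), Ddim (vii°).
Matching root and quality in both lists: Bb.
That gives 1 common triad.

1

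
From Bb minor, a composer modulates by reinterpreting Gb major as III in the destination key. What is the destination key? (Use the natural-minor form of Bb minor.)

Eb minor

The numeral III denotes a major triad on scale degree 3. With Gb on degree 3, the tonic of the new key is Eb.
Degree 3 carries a major triad in natural-minor keys, so the destination is Eb minor.
Check: the diatonic triads of Eb minor (natural minor) are Ebm (i), Fdim (ii°), Gb (III), Abm (iv), Bbm (v), Cb (VI), Db (VII) — Gb major is indeed III.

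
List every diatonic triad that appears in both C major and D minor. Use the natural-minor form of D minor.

Triads in C major: C major (I), D minor (ii), E minor (iii), F major (IV), G major (V), A minor (vi), B diminished (vii°).
Triads in D minor (natural minor): D minor (i), E diminished (ii°), F major (III), G minor (iv), A minor (v), Bb major (VI), C major (VII).
Shared triads with their functions: C major (I in C major, VII in D minor); D minor (ii in C major, i in D minor); F major (IV in C major, III in D minor); A minor (vi in C major, v in D minor).

C, Dm, F, Am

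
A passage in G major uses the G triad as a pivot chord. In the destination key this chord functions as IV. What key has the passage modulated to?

The numeral IV denotes a major triad on scale degree 4. With G on degree 4, the tonic of the new key is D.
Degree 4 carries a major triad in major keys, so the destination is D major.
Check: the diatonic triads of D major are D (I), Em (ii), F#m (iii), G (IV), A (V), Bm (vi), C#dim (vii°) — G is indeed IV.

D major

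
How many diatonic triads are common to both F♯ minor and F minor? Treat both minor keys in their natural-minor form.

0

Diatonic triads of F♯ minor (natural minor): F♯m (i), G♯dim (ii°), A (III), Bm (iv), C♯m (v), D (VI), E (VII).
Diatonic triads of F minor (natural minor): Fm (i), Gdim (ii°), A♭ (III), B♭m (iv), Cm (v), D♭ (VI), E♭ (VII).
No triad has the same root and quality in both keys.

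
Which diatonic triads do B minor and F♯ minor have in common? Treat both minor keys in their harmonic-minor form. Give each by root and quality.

Bm

Triads in B minor (harmonic minor): B minor (i), C♯ diminished (ii°), D augmented (III+), E minor (iv), F♯ major (V), G major (VI), A♯ diminished (vii°).
Triads in F♯ minor (harmonic minor): F♯ minor (i), G♯ diminished (ii°), A augmented (III+), B minor (iv), C♯ major (V), D major (VI), E♯ diminished (vii°).
Shared triads with their functions: B minor (i in B minor, iv in F♯ minor).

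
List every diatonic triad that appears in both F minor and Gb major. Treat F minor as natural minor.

Triads in F minor (natural minor): Fm (i), Gdim (ii°), Ab (III), Bbm (iv), Cm (v), Db (VI), Eb (VII).
Triads in Gb major: Gb (I), Abm (ii), Bbm (iii), Cb (IV), Db (V), Ebm (vi), Fdim (vii°).
Shared triads with their functions: Bbm (iv in F minor, iii in Gb major); Db (VI in F minor, V in Gb major).

Bbm, Db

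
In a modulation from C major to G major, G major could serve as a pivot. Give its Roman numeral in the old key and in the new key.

V in C major; I in G major

The scale of C major is C D E F G A B; G is degree 5, and the triad built there (G-B-D) is major, so it is V.
The scale of G major is G A B C D E F#; G is degree 1, and the triad built there (G-B-D) is major, so it is I.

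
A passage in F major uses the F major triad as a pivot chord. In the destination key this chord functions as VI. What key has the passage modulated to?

The numeral VI denotes a major triad on scale degree 6. With F on degree 6, the tonic of the new key is A.
Degree 6 carries a major triad in minor keys, so the destination is A minor.
Check: the diatonic triads of A minor (natural minor) are Am (i), Bdim (ii°), C (III), Dm (iv), Em (v), F (VI), G (VII) — F major is indeed VI.

A minor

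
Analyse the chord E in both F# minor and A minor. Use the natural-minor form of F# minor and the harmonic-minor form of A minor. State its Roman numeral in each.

The scale of F# minor (natural minor) is F# G# A B C# D E; E is degree 7, and the triad built there (E-G#-B) is major, so it is VII.
The scale of A minor (harmonic minor) is A B C D E F G#; E is degree 5, and the triad built there (E-G#-B) is major, so it is V.

VII in F# minor; V in A minor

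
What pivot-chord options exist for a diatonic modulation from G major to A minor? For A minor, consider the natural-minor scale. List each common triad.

Triads in G major: G (I), Am (ii), Bm (iii), C (IV), D (V), Em (vi), F♯dim (vii°).
Triads in A minor (natural minor): Am (i), Bdim (ii°), C (III), Dm (iv), Em (v), F (VI), G (VII).
Shared triads with their functions: G (I in G major, VII in A minor); Am (ii in G major, i in A minor); C (IV in G major, III in A minor); Em (vi in G major, v in A minor).

G, Am, C, Em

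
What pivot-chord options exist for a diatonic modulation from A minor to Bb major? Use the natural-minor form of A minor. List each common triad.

Dm, F

Triads in A minor (natural minor): A minor (i), B diminished (ii°), C major (III), D minor (iv), E minor (v), F major (VI), G major (VII).
Triads in Bb major: Bb major (I), C minor (ii), D minor (iii), Eb major (IV), F major (V), G minor (vi), A diminished (vii°).
Shared triads with their functions: D minor (iv in A minor, iii in Bb major); F major (VI in A minor, V in Bb major).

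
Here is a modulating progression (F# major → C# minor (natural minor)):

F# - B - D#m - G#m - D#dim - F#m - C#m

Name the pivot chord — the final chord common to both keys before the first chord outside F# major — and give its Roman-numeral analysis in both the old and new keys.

Chords diatonic to F# major: F#, G#m, A#m, B, C#, D#m, E#dim.
Reading the progression, the first chord not in that set is D#dim, so the modulation leaves F# major there.
The chord immediately before D#dim is G#m, which is diatonic to both keys: ii in F# major and v in C# minor.

G#m — ii in F# major, v in C# minor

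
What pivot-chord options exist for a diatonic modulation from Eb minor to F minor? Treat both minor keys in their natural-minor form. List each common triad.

Triads in Eb minor (natural minor): Eb minor (i), F diminished (ii°), Gb major (III), Ab minor (iv), Bb minor (v), Cb major (VI), Db major (VII).
Triads in F minor (natural minor): F minor (i), G diminished (ii°), Ab major (III), Bb minor (iv), C minor (v), Db major (VI), Eb major (VII).
Shared triads with their functions: Bb minor (v in Eb minor, iv in F minor); Db major (VII in Eb minor, VI in F minor).

Bbm, Db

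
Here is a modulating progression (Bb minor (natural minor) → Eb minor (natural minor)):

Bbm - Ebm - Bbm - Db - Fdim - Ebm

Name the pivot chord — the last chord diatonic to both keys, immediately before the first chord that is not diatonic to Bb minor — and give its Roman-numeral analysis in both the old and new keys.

Db — III in Bb minor, VII in Eb minor

Chords diatonic to Bb minor: Bbm, Cdim, Db, Ebm, Fm, Gb, Ab.
Reading the progression, the first chord not in that set is Fdim, so the modulation leaves Bb minor there.
The chord immediately before Fdim is Db, which is diatonic to both keys: III in Bb minor and VII in Eb minor.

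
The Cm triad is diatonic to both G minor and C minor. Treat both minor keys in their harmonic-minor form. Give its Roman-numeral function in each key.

The scale of G minor (harmonic minor) is G A Bb C D Eb F#; C is degree 4, and the triad built there (C-Eb-G) is minor, so it is iv.
The scale of C minor (harmonic minor) is C D Eb F G Ab B; C is degree 1, and the triad built there (C-Eb-G) is minor, so it is i.

iv in G minor; i in C minor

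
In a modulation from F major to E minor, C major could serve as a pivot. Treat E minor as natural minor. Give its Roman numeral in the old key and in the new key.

V in F major; VI in E minor

The scale of F major is F G A Bb C D E; C is degree 5, and the triad built there (C-E-G) is major, so it is V.
The scale of E minor (natural minor) is E F# G A B C D; C is degree 6, and the triad built there (C-E-G) is major, so it is VI.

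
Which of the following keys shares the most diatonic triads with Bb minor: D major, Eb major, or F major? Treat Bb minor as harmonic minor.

F major

Triads of Bb minor (harmonic minor): Bb minor (i), C diminished (ii°), Db augmented (III+), Eb minor (iv), F major (V), Gb major (VI), A diminished (vii°).
D major shares 0: none.
Eb major shares 0: none.
F major shares 1: F.
The most common triads (1) are shared with F major.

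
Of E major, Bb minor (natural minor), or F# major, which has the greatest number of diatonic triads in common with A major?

Triads of A major: A (I), Bm (ii), C#m (iii), D (IV), E (V), F#m (vi), G#dim (vii°).
E major shares 4: A, C#m, E, F#m.
Bb minor (natural minor) shares 0: none.
F# major shares 0: none.
The most common triads (4) are shared with E major.

E major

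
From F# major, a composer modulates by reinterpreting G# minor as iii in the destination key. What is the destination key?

The numeral iii denotes a minor triad on scale degree 3. With G# on degree 3, the tonic of the new key is E.
Degree 3 carries a minor triad in major keys, so the destination is E major.
Check: the diatonic triads of E major are E (I), F#m (ii), G#m (iii), A (IV), B (V), C#m (vi), D#dim (vii°) — G# minor is indeed iii.

E major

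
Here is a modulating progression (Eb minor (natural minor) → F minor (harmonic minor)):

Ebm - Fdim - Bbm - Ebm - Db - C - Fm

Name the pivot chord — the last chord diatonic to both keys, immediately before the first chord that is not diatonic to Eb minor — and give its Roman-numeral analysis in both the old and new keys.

Chords diatonic to Eb minor: Ebm, Fdim, Gb, Abm, Bbm, Cb, Db.
Reading the progression, the first chord not in that set is C, so the modulation leaves Eb minor there.
The chord immediately before C is Db, which is diatonic to both keys: VII in Eb minor and VI in F minor.

Db — VII in Eb minor, VI in F minor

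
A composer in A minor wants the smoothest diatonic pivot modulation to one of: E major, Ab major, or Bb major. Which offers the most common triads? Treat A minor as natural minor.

Triads of A minor (natural minor): Am (i), Bdim (ii°), C (III), Dm (iv), Em (v), F (VI), G (VII).
E major shares 0: none.
Ab major shares 0: none.
Bb major shares 2: Dm, F.
The most common triads (2) are shared with Bb major.

Bb major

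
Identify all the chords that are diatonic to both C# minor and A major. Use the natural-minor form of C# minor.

C#m, E, F#m, A

Triads in C# minor (natural minor): C# minor (i), D# diminished (ii°), E major (III), F# minor (iv), G# minor (v), A major (VI), B major (VII).
Triads in A major: A major (I), B minor (ii), C# minor (iii), D major (IV), E major (V), F# minor (vi), G# diminished (vii°).
Shared triads with their functions: C# minor (i in C# minor, iii in A major); E major (III in C# minor, V in A major); F# minor (iv in C# minor, vi in A major); A major (VI in C# minor, I in A major).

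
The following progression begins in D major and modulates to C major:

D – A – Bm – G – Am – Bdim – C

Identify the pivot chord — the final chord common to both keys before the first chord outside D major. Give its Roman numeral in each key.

G — IV in D major, V in C major

Chords diatonic to D major: D, Em, F#m, G, A, Bm, C#dim.
Reading the progression, the first chord not in that set is Am, so the modulation leaves D major there.
The chord immediately before Am is G, which is diatonic to both keys: IV in D major and V in C major.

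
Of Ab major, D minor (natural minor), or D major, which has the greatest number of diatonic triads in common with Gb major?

Triads of Gb major: Gb major (I), Ab minor (ii), Bb minor (iii), Cb major (IV), Db major (V), Eb minor (vi), F diminished (vii°).
Ab major shares 2: Bbm, Db.
D minor (natural minor) shares 0: none.
D major shares 0: none.
The most common triads (2) are shared with Ab major.

Ab major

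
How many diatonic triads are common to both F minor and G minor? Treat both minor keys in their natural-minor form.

Diatonic triads of F minor (natural minor): Fm (i), Gdim (ii°), Ab (III), Bbm (iv), Cm (v), Db (VI), Eb (VII).
Diatonic triads of G minor (natural minor): Gm (i), Adim (ii°), Bb (III), Cm (iv), Dm (v), Eb (VI), F (VII).
Matching root and quality in both lists: Cm, Eb.
That gives 2 common triads.

2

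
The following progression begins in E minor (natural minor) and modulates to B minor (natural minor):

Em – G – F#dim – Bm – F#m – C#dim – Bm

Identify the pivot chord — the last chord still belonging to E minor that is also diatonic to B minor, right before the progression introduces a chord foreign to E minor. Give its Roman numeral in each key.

Bm — v in E minor, i in B minor

Chords diatonic to E minor: Em, F#dim, G, Am, Bm, C, D.
Reading the progression, the first chord not in that set is F#m, so the modulation leaves E minor there.
The chord immediately before F#m is Bm, which is diatonic to both keys: v in E minor and i in B minor.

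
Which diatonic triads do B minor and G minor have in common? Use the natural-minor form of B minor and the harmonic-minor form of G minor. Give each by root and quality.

D

Triads in B minor (natural minor): Bm (i), C#dim (ii°), D (III), Em (iv), F#m (v), G (VI), A (VII).
Triads in G minor (harmonic minor): Gm (i), Adim (ii°), Bbaug (III+), Cm (iv), D (V), Eb (VI), F#dim (vii°).
Shared triads with their functions: D (III in B minor, V in G minor).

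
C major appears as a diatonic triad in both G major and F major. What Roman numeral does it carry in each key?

IV in G major; V in F major

The scale of G major is G A B C D E F#; C is degree 4, and the triad built there (C-E-G) is major, so it is IV.
The scale of F major is F G A Bb C D E; C is degree 5, and the triad built there (C-E-G) is major, so it is V.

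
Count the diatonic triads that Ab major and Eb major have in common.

Diatonic triads of Ab major: Ab (I), Bbm (ii), Cm (iii), Db (IV), Eb (V), Fm (vi), Gdim (vii°).
Diatonic triads of Eb major: Eb (I), Fm (ii), Gm (iii), Ab (IV), Bb (V), Cm (vi), Ddim (vii°).
Matching root and quality in both lists: Ab, Cm, Eb, Fm.
That gives 4 common triads.

4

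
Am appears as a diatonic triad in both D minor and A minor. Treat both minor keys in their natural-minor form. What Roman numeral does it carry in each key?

v in D minor; i in A minor

The scale of D minor (natural minor) is D E F G A B♭ C; A is degree 5, and the triad built there (A-C-E) is minor, so it is v.
The scale of A minor (natural minor) is A B C D E F G; A is degree 1, and the triad built there (A-C-E) is minor, so it is i.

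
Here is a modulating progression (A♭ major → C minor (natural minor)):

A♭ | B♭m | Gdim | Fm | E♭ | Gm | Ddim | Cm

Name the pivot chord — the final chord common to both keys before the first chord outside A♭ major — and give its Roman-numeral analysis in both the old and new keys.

Chords diatonic to A♭ major: A♭, B♭m, Cm, D♭, E♭, Fm, Gdim.
Reading the progression, the first chord not in that set is Gm, so the modulation leaves A♭ major there.
The chord immediately before Gm is E♭, which is diatonic to both keys: V in A♭ major and III in C minor.

E♭ — V in A♭ major, III in C minor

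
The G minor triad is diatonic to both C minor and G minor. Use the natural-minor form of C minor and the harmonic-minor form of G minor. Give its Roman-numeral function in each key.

v in C minor; i in G minor

The scale of C minor (natural minor) is C D Eb F G Ab Bb; G is degree 5, and the triad built there (G-Bb-D) is minor, so it is v.
The scale of G minor (harmonic minor) is G A Bb C D Eb F#; G is degree 1, and the triad built there (G-Bb-D) is minor, so it is i.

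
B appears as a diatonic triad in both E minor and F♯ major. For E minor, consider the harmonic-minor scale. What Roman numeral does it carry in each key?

V in E minor; IV in F♯ major

The scale of E minor (harmonic minor) is E F♯ G A B C D♯; B is degree 5, and the triad built there (B-D♯-F♯) is major, so it is V.
The scale of F♯ major is F♯ G♯ A♯ B C♯ D♯ E♯; B is degree 4, and the triad built there (B-D♯-F♯) is major, so it is IV.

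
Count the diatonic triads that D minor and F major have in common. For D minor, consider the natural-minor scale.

Diatonic triads of D minor (natural minor): Dm (i), Edim (ii°), F (III), Gm (iv), Am (v), Bb (VI), C (VII).
Diatonic triads of F major: F (I), Gm (ii), Am (iii), Bb (IV), C (V), Dm (vi), Edim (vii°).
Matching root and quality in both lists: Dm, Edim, F, Gm, Am, Bb, C.
That gives 7 common triads.

7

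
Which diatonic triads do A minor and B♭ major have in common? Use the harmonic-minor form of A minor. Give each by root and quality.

Triads in A minor (harmonic minor): A minor (i), B diminished (ii°), C augmented (III+), D minor (iv), E major (V), F major (VI), G♯ diminished (vii°).
Triads in B♭ major: B♭ major (I), C minor (ii), D minor (iii), E♭ major (IV), F major (V), G minor (vi), A diminished (vii°).
Shared triads with their functions: D minor (iv in A minor, iii in B♭ major); F major (VI in A minor, V in B♭ major).

Dm, F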